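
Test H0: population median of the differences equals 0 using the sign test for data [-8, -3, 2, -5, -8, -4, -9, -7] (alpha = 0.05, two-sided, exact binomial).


Step 1: Discard zero differences. Original n = 8; n_eff = number of nonzero differences = 8.
Nonzero differences (with sign): -8, -3, +2, -5, -8, -4, -9, -7
Step 2: Count signs: positive = 1, negative = 7.
Step 3: Under H0: P(positive) = 0.5, so the number of positives S ~ Bin(8, 0.5).
Step 4: Two-sided exact p-value = sum of Bin(8,0.5) probabilities at or below the observed probability = 0.070312.
Step 5: alpha = 0.05. fail to reject H0.

n_eff = 8, pos = 1, neg = 7, p = 0.070312, fail to reject H0.


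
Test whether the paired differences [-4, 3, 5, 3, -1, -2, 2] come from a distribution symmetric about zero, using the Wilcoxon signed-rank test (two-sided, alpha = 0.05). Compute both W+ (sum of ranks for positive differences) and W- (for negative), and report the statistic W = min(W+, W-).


Step 1: Drop any zero differences (none here) and take |d_i|.
|d| = [4, 3, 5, 3, 1, 2, 2]
Step 2: Midrank |d_i| (ties get averaged ranks).
ranks: |4|->6, |3|->4.5, |5|->7, |3|->4.5, |1|->1, |2|->2.5, |2|->2.5
Step 3: Attach original signs; sum ranks with positive sign and with negative sign.
W+ = 4.5 + 7 + 4.5 + 2.5 = 18.5
W- = 6 + 1 + 2.5 = 9.5
(Check: W+ + W- = 28 should equal n(n+1)/2 = 28.)
Step 4: Test statistic W = min(W+, W-) = 9.5.
Step 5: Ties in |d|, so use the tie-corrected normal approximation.
        E[W] = n(n+1)/4 = 7*8/4 = 14.
        Tie groups: |d|=2 (t=2), |d|=3 (t=2); sum(t^3 - t) = 12.
        Var[W] = n(n+1)(2n+1)/24 - sum(t^3-t)/48 = 840/24 - 12/48 = 34.75.
        z = (W - E[W]) / sqrt(Var[W]) = (9.5 - 14) / 5.8949 = -0.7634.
        Two-sided p = 2*Phi(z) = 0.445243.
Step 6: alpha = 0.05. fail to reject H0.

W+ = 18.5, W- = 9.5, W = min = 9.5, p = 0.445243, fail to reject H0.


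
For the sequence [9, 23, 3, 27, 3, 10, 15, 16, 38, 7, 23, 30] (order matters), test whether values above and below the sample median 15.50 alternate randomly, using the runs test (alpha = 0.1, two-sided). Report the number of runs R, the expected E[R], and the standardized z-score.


Step 1: Compute median = 15.50; label A = above, B = below.
Labels in order: BABABBBAABAA  (n_A = 6, n_B = 6)
Step 2: Count runs R = 8.
Step 3: Under H0 (random ordering), E[R] = 2*n_A*n_B/(n_A+n_B) + 1 = 2*6*6/12 + 1 = 7.0000.
        Var[R] = 2*n_A*n_B*(2*n_A*n_B - n_A - n_B) / ((n_A+n_B)^2 * (n_A+n_B-1)) = 4320/1584 = 2.7273.
        SD[R] = 1.6514.
Step 4: Continuity-corrected z = (R - 0.5 - E[R]) / SD[R] = (8 - 0.5 - 7.0000) / 1.6514 = 0.3028.
Step 5: Two-sided p-value via normal approximation = 2*(1 - Phi(|z|)) = 0.762069.
Step 6: alpha = 0.1. fail to reject H0.

R = 8, z = 0.3028, p = 0.762069, fail to reject H0.


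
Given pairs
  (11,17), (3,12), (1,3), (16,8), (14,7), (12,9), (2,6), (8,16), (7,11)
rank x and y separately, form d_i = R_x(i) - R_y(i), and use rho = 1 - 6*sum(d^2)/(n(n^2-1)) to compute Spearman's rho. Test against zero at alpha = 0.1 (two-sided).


Step 1: Rank x and y separately (midranks; no ties here).
rank(x): 11->6, 3->3, 1->1, 16->9, 14->8, 12->7, 2->2, 8->5, 7->4
rank(y): 17->9, 12->7, 3->1, 8->4, 7->3, 9->5, 6->2, 16->8, 11->6
Step 2: d_i = R_x(i) - R_y(i); compute d_i^2.
  (6-9)^2=9, (3-7)^2=16, (1-1)^2=0, (9-4)^2=25, (8-3)^2=25, (7-5)^2=4, (2-2)^2=0, (5-8)^2=9, (4-6)^2=4
sum(d^2) = 92.
Step 3: rho = 1 - 6*92 / (9*(9^2 - 1)) = 1 - 552/720 = 0.233333.
Step 4: Under H0, t = rho * sqrt((n-2)/(1-rho^2)) = 0.6349 ~ t(7).
Step 5: Two-sided p-value from the t-distribution with 7 df = 0.545699.
Step 6: alpha = 0.1. fail to reject H0.

rho = 0.2333, p = 0.545699, fail to reject H0 at alpha = 0.1.


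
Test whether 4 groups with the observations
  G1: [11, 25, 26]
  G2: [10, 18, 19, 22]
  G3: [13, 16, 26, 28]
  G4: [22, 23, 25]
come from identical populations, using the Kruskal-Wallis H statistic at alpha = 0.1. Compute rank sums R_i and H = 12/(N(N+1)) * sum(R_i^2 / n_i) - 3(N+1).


Step 1: Combine all N = 14 observations and assign midranks.
sorted (value, group, rank): (10,G2,1), (11,G1,2), (13,G3,3), (16,G3,4), (18,G2,5), (19,G2,6), (22,G2,7.5), (22,G4,7.5), (23,G4,9), (25,G1,10.5), (25,G4,10.5), (26,G1,12.5), (26,G3,12.5), (28,G3,14)
Step 2: Sum ranks within each group.
R_1 = 25 (n_1 = 3)
R_2 = 19.5 (n_2 = 4)
R_3 = 33.5 (n_3 = 4)
R_4 = 27 (n_4 = 3)
Step 3: H = 12/(N(N+1)) * sum(R_i^2/n_i) - 3(N+1)
     = 12/(14*15) * (25^2/3 + 19.5^2/4 + 33.5^2/4 + 27^2/3) - 3*15
     = 0.057143 * 826.958 - 45
     = 2.254762.
Step 4: Ties present; correction factor C = 1 - 18/(14^3 - 14) = 0.993407. Corrected H = 2.254762 / 0.993407 = 2.269727.
Step 5: Under H0, H ~ chi^2(3); p-value = 0.518345.
Step 6: alpha = 0.1. fail to reject H0.

H = 2.2697, df = 3, p = 0.518345, fail to reject H0.


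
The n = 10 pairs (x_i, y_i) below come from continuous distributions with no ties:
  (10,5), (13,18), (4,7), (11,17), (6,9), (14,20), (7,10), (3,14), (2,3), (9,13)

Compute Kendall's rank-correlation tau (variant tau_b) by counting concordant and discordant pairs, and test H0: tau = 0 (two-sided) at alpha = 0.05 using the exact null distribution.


Step 1: Enumerate the 45 unordered pairs (i,j) with i<j and classify each by sign(x_j-x_i) * sign(y_j-y_i).
  (1,2):dx=+3,dy=+13->C; (1,3):dx=-6,dy=+2->D; (1,4):dx=+1,dy=+12->C; (1,5):dx=-4,dy=+4->D
  (1,6):dx=+4,dy=+15->C; (1,7):dx=-3,dy=+5->D; (1,8):dx=-7,dy=+9->D; (1,9):dx=-8,dy=-2->C
  (1,10):dx=-1,dy=+8->D; (2,3):dx=-9,dy=-11->C; (2,4):dx=-2,dy=-1->C; (2,5):dx=-7,dy=-9->C
  (2,6):dx=+1,dy=+2->C; (2,7):dx=-6,dy=-8->C; (2,8):dx=-10,dy=-4->C; (2,9):dx=-11,dy=-15->C
  (2,10):dx=-4,dy=-5->C; (3,4):dx=+7,dy=+10->C; (3,5):dx=+2,dy=+2->C; (3,6):dx=+10,dy=+13->C
  (3,7):dx=+3,dy=+3->C; (3,8):dx=-1,dy=+7->D; (3,9):dx=-2,dy=-4->C; (3,10):dx=+5,dy=+6->C
  (4,5):dx=-5,dy=-8->C; (4,6):dx=+3,dy=+3->C; (4,7):dx=-4,dy=-7->C; (4,8):dx=-8,dy=-3->C
  (4,9):dx=-9,dy=-14->C; (4,10):dx=-2,dy=-4->C; (5,6):dx=+8,dy=+11->C; (5,7):dx=+1,dy=+1->C
  (5,8):dx=-3,dy=+5->D; (5,9):dx=-4,dy=-6->C; (5,10):dx=+3,dy=+4->C; (6,7):dx=-7,dy=-10->C
  (6,8):dx=-11,dy=-6->C; (6,9):dx=-12,dy=-17->C; (6,10):dx=-5,dy=-7->C; (7,8):dx=-4,dy=+4->D
  (7,9):dx=-5,dy=-7->C; (7,10):dx=+2,dy=+3->C; (8,9):dx=-1,dy=-11->C; (8,10):dx=+6,dy=-1->D
  (9,10):dx=+7,dy=+10->C
Step 2: C = 36, D = 9, total pairs = 45.
Step 3: tau = (C - D)/(n(n-1)/2) = (36 - 9)/45 = 0.600000.
Step 4: Exact two-sided p-value (enumerate n! = 3628800 permutations of y under H0): p = 0.016666.
Step 5: alpha = 0.05. reject H0.

tau_b = 0.6000 (C=36, D=9), p = 0.016666, reject H0.


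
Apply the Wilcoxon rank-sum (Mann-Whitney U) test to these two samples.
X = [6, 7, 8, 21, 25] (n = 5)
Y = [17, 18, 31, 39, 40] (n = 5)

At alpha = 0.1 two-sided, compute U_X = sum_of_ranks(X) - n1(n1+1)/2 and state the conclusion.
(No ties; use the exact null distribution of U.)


Step 1: Combine and sort all 10 observations; assign midranks.
sorted (value, group): (6,X), (7,X), (8,X), (17,Y), (18,Y), (21,X), (25,X), (31,Y), (39,Y), (40,Y)
ranks: 6->1, 7->2, 8->3, 17->4, 18->5, 21->6, 25->7, 31->8, 39->9, 40->10
Step 2: Rank sum for X: R1 = 1 + 2 + 3 + 6 + 7 = 19.
Step 3: U_X = R1 - n1(n1+1)/2 = 19 - 5*6/2 = 19 - 15 = 4.
       U_Y = n1*n2 - U_X = 25 - 4 = 21.
Step 4: No ties, so the exact null distribution of U (based on enumerating the C(10,5) = 252 equally likely rank assignments) gives the two-sided p-value.
Step 5: p-value = 0.095238; compare to alpha = 0.1. reject H0.

U_X = 4, p = 0.095238, reject H0 at alpha = 0.1.


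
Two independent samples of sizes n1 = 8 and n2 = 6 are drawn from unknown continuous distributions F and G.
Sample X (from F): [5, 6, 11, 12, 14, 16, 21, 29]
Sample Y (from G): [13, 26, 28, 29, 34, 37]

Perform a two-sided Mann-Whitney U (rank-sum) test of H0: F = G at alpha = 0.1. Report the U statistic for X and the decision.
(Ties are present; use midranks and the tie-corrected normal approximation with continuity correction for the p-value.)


Step 1: Combine and sort all 14 observations; assign midranks.
sorted (value, group): (5,X), (6,X), (11,X), (12,X), (13,Y), (14,X), (16,X), (21,X), (26,Y), (28,Y), (29,X), (29,Y), (34,Y), (37,Y)
ranks: 5->1, 6->2, 11->3, 12->4, 13->5, 14->6, 16->7, 21->8, 26->9, 28->10, 29->11.5, 29->11.5, 34->13, 37->14
Step 2: Rank sum for X: R1 = 1 + 2 + 3 + 4 + 6 + 7 + 8 + 11.5 = 42.5.
Step 3: U_X = R1 - n1(n1+1)/2 = 42.5 - 8*9/2 = 42.5 - 36 = 6.5.
       U_Y = n1*n2 - U_X = 48 - 6.5 = 41.5.
Step 4: Ties are present, so use the tie-corrected normal approximation (with continuity correction) for the p-value.
Step 5: p-value = 0.028013; compare to alpha = 0.1. reject H0.

U_X = 6.5, p = 0.028013, reject H0 at alpha = 0.1.


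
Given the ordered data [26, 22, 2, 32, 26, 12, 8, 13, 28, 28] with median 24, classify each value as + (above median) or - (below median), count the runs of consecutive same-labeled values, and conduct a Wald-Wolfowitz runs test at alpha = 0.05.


Step 1: Compute median = 24; label A = above, B = below.
Labels in order: ABBAABBBAA  (n_A = 5, n_B = 5)
Step 2: Count runs R = 5.
Step 3: Under H0 (random ordering), E[R] = 2*n_A*n_B/(n_A+n_B) + 1 = 2*5*5/10 + 1 = 6.0000.
        Var[R] = 2*n_A*n_B*(2*n_A*n_B - n_A - n_B) / ((n_A+n_B)^2 * (n_A+n_B-1)) = 2000/900 = 2.2222.
        SD[R] = 1.4907.
Step 4: Continuity-corrected z = (R + 0.5 - E[R]) / SD[R] = (5 + 0.5 - 6.0000) / 1.4907 = -0.3354.
Step 5: Two-sided p-value via normal approximation = 2*(1 - Phi(|z|)) = 0.737316.
Step 6: alpha = 0.05. fail to reject H0.

R = 5, z = -0.3354, p = 0.737316, fail to reject H0.


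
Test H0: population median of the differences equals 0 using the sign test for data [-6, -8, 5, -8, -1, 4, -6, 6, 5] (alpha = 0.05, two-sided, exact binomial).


Step 1: Discard zero differences. Original n = 9; n_eff = number of nonzero differences = 9.
Nonzero differences (with sign): -6, -8, +5, -8, -1, +4, -6, +6, +5
Step 2: Count signs: positive = 4, negative = 5.
Step 3: Under H0: P(positive) = 0.5, so the number of positives S ~ Bin(9, 0.5).
Step 4: Two-sided exact p-value = sum of Bin(9,0.5) probabilities at or below the observed probability = 1.000000.
Step 5: alpha = 0.05. fail to reject H0.

n_eff = 9, pos = 4, neg = 5, p = 1.000000, fail to reject H0.


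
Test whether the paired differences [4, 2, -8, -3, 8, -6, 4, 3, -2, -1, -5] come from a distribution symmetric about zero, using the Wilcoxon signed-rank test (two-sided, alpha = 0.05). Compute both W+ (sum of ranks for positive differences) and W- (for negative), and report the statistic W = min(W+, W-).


Step 1: Drop any zero differences (none here) and take |d_i|.
|d| = [4, 2, 8, 3, 8, 6, 4, 3, 2, 1, 5]
Step 2: Midrank |d_i| (ties get averaged ranks).
ranks: |4|->6.5, |2|->2.5, |8|->10.5, |3|->4.5, |8|->10.5, |6|->9, |4|->6.5, |3|->4.5, |2|->2.5, |1|->1, |5|->8
Step 3: Attach original signs; sum ranks with positive sign and with negative sign.
W+ = 6.5 + 2.5 + 10.5 + 6.5 + 4.5 = 30.5
W- = 10.5 + 4.5 + 9 + 2.5 + 1 + 8 = 35.5
(Check: W+ + W- = 66 should equal n(n+1)/2 = 66.)
Step 4: Test statistic W = min(W+, W-) = 30.5.
Step 5: Ties in |d|, so use the tie-corrected normal approximation.
        E[W] = n(n+1)/4 = 11*12/4 = 33.
        Tie groups: |d|=2 (t=2), |d|=3 (t=2), |d|=4 (t=2), |d|=8 (t=2); sum(t^3 - t) = 24.
        Var[W] = n(n+1)(2n+1)/24 - sum(t^3-t)/48 = 3036/24 - 24/48 = 126.
        z = (W - E[W]) / sqrt(Var[W]) = (30.5 - 33) / 11.2250 = -0.2227.
        Two-sided p = 2*Phi(z) = 0.823755.
Step 6: alpha = 0.05. fail to reject H0.

W+ = 30.5, W- = 35.5, W = min = 30.5, p = 0.823755, fail to reject H0.


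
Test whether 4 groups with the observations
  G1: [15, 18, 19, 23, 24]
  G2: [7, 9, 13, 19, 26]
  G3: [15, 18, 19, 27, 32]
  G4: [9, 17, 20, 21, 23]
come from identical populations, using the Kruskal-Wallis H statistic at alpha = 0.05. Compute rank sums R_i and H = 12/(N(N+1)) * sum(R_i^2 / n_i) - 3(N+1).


Step 1: Combine all N = 20 observations and assign midranks.
sorted (value, group, rank): (7,G2,1), (9,G2,2.5), (9,G4,2.5), (13,G2,4), (15,G1,5.5), (15,G3,5.5), (17,G4,7), (18,G1,8.5), (18,G3,8.5), (19,G1,11), (19,G2,11), (19,G3,11), (20,G4,13), (21,G4,14), (23,G1,15.5), (23,G4,15.5), (24,G1,17), (26,G2,18), (27,G3,19), (32,G3,20)
Step 2: Sum ranks within each group.
R_1 = 57.5 (n_1 = 5)
R_2 = 36.5 (n_2 = 5)
R_3 = 64 (n_3 = 5)
R_4 = 52 (n_4 = 5)
Step 3: H = 12/(N(N+1)) * sum(R_i^2/n_i) - 3(N+1)
     = 12/(20*21) * (57.5^2/5 + 36.5^2/5 + 64^2/5 + 52^2/5) - 3*21
     = 0.028571 * 2287.7 - 63
     = 2.362857.
Step 4: Ties present; correction factor C = 1 - 48/(20^3 - 20) = 0.993985. Corrected H = 2.362857 / 0.993985 = 2.377156.
Step 5: Under H0, H ~ chi^2(3); p-value = 0.497901.
Step 6: alpha = 0.05. fail to reject H0.

H = 2.3772, df = 3, p = 0.497901, fail to reject H0.


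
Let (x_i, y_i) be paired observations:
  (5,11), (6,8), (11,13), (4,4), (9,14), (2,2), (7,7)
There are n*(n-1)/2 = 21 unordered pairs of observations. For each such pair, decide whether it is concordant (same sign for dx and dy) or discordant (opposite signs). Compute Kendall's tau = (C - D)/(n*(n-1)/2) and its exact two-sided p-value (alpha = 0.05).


Step 1: Enumerate the 21 unordered pairs (i,j) with i<j and classify each by sign(x_j-x_i) * sign(y_j-y_i).
  (1,2):dx=+1,dy=-3->D; (1,3):dx=+6,dy=+2->C; (1,4):dx=-1,dy=-7->C; (1,5):dx=+4,dy=+3->C
  (1,6):dx=-3,dy=-9->C; (1,7):dx=+2,dy=-4->D; (2,3):dx=+5,dy=+5->C; (2,4):dx=-2,dy=-4->C
  (2,5):dx=+3,dy=+6->C; (2,6):dx=-4,dy=-6->C; (2,7):dx=+1,dy=-1->D; (3,4):dx=-7,dy=-9->C
  (3,5):dx=-2,dy=+1->D; (3,6):dx=-9,dy=-11->C; (3,7):dx=-4,dy=-6->C; (4,5):dx=+5,dy=+10->C
  (4,6):dx=-2,dy=-2->C; (4,7):dx=+3,dy=+3->C; (5,6):dx=-7,dy=-12->C; (5,7):dx=-2,dy=-7->C
  (6,7):dx=+5,dy=+5->C
Step 2: C = 17, D = 4, total pairs = 21.
Step 3: tau = (C - D)/(n(n-1)/2) = (17 - 4)/21 = 0.619048.
Step 4: Exact two-sided p-value (enumerate n! = 5040 permutations of y under H0): p = 0.069048.
Step 5: alpha = 0.05. fail to reject H0.

tau_b = 0.6190 (C=17, D=4), p = 0.069048, fail to reject H0.


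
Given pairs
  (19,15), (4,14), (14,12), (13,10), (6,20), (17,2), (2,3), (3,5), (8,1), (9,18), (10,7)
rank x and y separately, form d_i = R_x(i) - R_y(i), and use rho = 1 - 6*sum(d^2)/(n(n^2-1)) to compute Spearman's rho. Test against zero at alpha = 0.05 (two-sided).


Step 1: Rank x and y separately (midranks; no ties here).
rank(x): 19->11, 4->3, 14->9, 13->8, 6->4, 17->10, 2->1, 3->2, 8->5, 9->6, 10->7
rank(y): 15->9, 14->8, 12->7, 10->6, 20->11, 2->2, 3->3, 5->4, 1->1, 18->10, 7->5
Step 2: d_i = R_x(i) - R_y(i); compute d_i^2.
  (11-9)^2=4, (3-8)^2=25, (9-7)^2=4, (8-6)^2=4, (4-11)^2=49, (10-2)^2=64, (1-3)^2=4, (2-4)^2=4, (5-1)^2=16, (6-10)^2=16, (7-5)^2=4
sum(d^2) = 194.
Step 3: rho = 1 - 6*194 / (11*(11^2 - 1)) = 1 - 1164/1320 = 0.118182.
Step 4: Under H0, t = rho * sqrt((n-2)/(1-rho^2)) = 0.3570 ~ t(9).
Step 5: Two-sided p-value from the t-distribution with 9 df = 0.729285.
Step 6: alpha = 0.05. fail to reject H0.

rho = 0.1182, p = 0.729285, fail to reject H0 at alpha = 0.05.


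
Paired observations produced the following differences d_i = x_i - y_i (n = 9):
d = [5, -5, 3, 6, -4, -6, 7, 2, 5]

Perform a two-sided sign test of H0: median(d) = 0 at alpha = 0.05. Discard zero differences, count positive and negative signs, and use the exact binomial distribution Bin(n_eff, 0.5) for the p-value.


Step 1: Discard zero differences. Original n = 9; n_eff = number of nonzero differences = 9.
Nonzero differences (with sign): +5, -5, +3, +6, -4, -6, +7, +2, +5
Step 2: Count signs: positive = 6, negative = 3.
Step 3: Under H0: P(positive) = 0.5, so the number of positives S ~ Bin(9, 0.5).
Step 4: Two-sided exact p-value = sum of Bin(9,0.5) probabilities at or below the observed probability = 0.507812.
Step 5: alpha = 0.05. fail to reject H0.

n_eff = 9, pos = 6, neg = 3, p = 0.507812, fail to reject H0.


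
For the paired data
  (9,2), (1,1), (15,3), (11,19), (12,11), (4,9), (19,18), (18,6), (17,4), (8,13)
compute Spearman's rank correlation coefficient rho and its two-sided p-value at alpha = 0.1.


Step 1: Rank x and y separately (midranks; no ties here).
rank(x): 9->4, 1->1, 15->7, 11->5, 12->6, 4->2, 19->10, 18->9, 17->8, 8->3
rank(y): 2->2, 1->1, 3->3, 19->10, 11->7, 9->6, 18->9, 6->5, 4->4, 13->8
Step 2: d_i = R_x(i) - R_y(i); compute d_i^2.
  (4-2)^2=4, (1-1)^2=0, (7-3)^2=16, (5-10)^2=25, (6-7)^2=1, (2-6)^2=16, (10-9)^2=1, (9-5)^2=16, (8-4)^2=16, (3-8)^2=25
sum(d^2) = 120.
Step 3: rho = 1 - 6*120 / (10*(10^2 - 1)) = 1 - 720/990 = 0.272727.
Step 4: Under H0, t = rho * sqrt((n-2)/(1-rho^2)) = 0.8018 ~ t(8).
Step 5: Two-sided p-value from the t-distribution with 8 df = 0.445838.
Step 6: alpha = 0.1. fail to reject H0.

rho = 0.2727, p = 0.445838, fail to reject H0 at alpha = 0.1.


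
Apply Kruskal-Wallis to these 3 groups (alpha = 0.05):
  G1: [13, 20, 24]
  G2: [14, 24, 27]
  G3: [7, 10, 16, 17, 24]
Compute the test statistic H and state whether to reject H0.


Step 1: Combine all N = 11 observations and assign midranks.
sorted (value, group, rank): (7,G3,1), (10,G3,2), (13,G1,3), (14,G2,4), (16,G3,5), (17,G3,6), (20,G1,7), (24,G1,9), (24,G2,9), (24,G3,9), (27,G2,11)
Step 2: Sum ranks within each group.
R_1 = 19 (n_1 = 3)
R_2 = 24 (n_2 = 3)
R_3 = 23 (n_3 = 5)
Step 3: H = 12/(N(N+1)) * sum(R_i^2/n_i) - 3(N+1)
     = 12/(11*12) * (19^2/3 + 24^2/3 + 23^2/5) - 3*12
     = 0.090909 * 418.133 - 36
     = 2.012121.
Step 4: Ties present; correction factor C = 1 - 24/(11^3 - 11) = 0.981818. Corrected H = 2.012121 / 0.981818 = 2.049383.
Step 5: Under H0, H ~ chi^2(2); p-value = 0.358907.
Step 6: alpha = 0.05. fail to reject H0.

H = 2.0494, df = 2, p = 0.358907, fail to reject H0.


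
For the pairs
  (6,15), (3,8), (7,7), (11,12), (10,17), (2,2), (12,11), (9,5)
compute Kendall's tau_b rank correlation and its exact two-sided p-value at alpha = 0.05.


Step 1: Enumerate the 28 unordered pairs (i,j) with i<j and classify each by sign(x_j-x_i) * sign(y_j-y_i).
  (1,2):dx=-3,dy=-7->C; (1,3):dx=+1,dy=-8->D; (1,4):dx=+5,dy=-3->D; (1,5):dx=+4,dy=+2->C
  (1,6):dx=-4,dy=-13->C; (1,7):dx=+6,dy=-4->D; (1,8):dx=+3,dy=-10->D; (2,3):dx=+4,dy=-1->D
  (2,4):dx=+8,dy=+4->C; (2,5):dx=+7,dy=+9->C; (2,6):dx=-1,dy=-6->C; (2,7):dx=+9,dy=+3->C
  (2,8):dx=+6,dy=-3->D; (3,4):dx=+4,dy=+5->C; (3,5):dx=+3,dy=+10->C; (3,6):dx=-5,dy=-5->C
  (3,7):dx=+5,dy=+4->C; (3,8):dx=+2,dy=-2->D; (4,5):dx=-1,dy=+5->D; (4,6):dx=-9,dy=-10->C
  (4,7):dx=+1,dy=-1->D; (4,8):dx=-2,dy=-7->C; (5,6):dx=-8,dy=-15->C; (5,7):dx=+2,dy=-6->D
  (5,8):dx=-1,dy=-12->C; (6,7):dx=+10,dy=+9->C; (6,8):dx=+7,dy=+3->C; (7,8):dx=-3,dy=-6->C
Step 2: C = 18, D = 10, total pairs = 28.
Step 3: tau = (C - D)/(n(n-1)/2) = (18 - 10)/28 = 0.285714.
Step 4: Exact two-sided p-value (enumerate n! = 40320 permutations of y under H0): p = 0.398760.
Step 5: alpha = 0.05. fail to reject H0.

tau_b = 0.2857 (C=18, D=10), p = 0.398760, fail to reject H0.


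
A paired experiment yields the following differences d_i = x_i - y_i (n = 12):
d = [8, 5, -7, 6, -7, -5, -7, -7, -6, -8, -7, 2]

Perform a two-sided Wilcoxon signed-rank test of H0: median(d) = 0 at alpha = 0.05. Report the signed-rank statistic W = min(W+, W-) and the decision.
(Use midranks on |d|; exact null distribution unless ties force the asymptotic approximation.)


Step 1: Drop any zero differences (none here) and take |d_i|.
|d| = [8, 5, 7, 6, 7, 5, 7, 7, 6, 8, 7, 2]
Step 2: Midrank |d_i| (ties get averaged ranks).
ranks: |8|->11.5, |5|->2.5, |7|->8, |6|->4.5, |7|->8, |5|->2.5, |7|->8, |7|->8, |6|->4.5, |8|->11.5, |7|->8, |2|->1
Step 3: Attach original signs; sum ranks with positive sign and with negative sign.
W+ = 11.5 + 2.5 + 4.5 + 1 = 19.5
W- = 8 + 8 + 2.5 + 8 + 8 + 4.5 + 11.5 + 8 = 58.5
(Check: W+ + W- = 78 should equal n(n+1)/2 = 78.)
Step 4: Test statistic W = min(W+, W-) = 19.5.
Step 5: Ties in |d|, so use the tie-corrected normal approximation.
        E[W] = n(n+1)/4 = 12*13/4 = 39.
        Tie groups: |d|=5 (t=2), |d|=6 (t=2), |d|=7 (t=5), |d|=8 (t=2); sum(t^3 - t) = 138.
        Var[W] = n(n+1)(2n+1)/24 - sum(t^3-t)/48 = 3900/24 - 138/48 = 159.625.
        z = (W - E[W]) / sqrt(Var[W]) = (19.5 - 39) / 12.6343 = -1.5434.
        Two-sided p = 2*Phi(z) = 0.122729.
Step 6: alpha = 0.05. fail to reject H0.

W+ = 19.5, W- = 58.5, W = min = 19.5, p = 0.122729, fail to reject H0.


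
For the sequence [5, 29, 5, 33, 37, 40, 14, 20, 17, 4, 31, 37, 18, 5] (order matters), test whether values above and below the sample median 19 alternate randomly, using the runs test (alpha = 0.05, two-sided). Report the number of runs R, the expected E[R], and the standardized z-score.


Step 1: Compute median = 19; label A = above, B = below.
Labels in order: BABAAABABBAABB  (n_A = 7, n_B = 7)
Step 2: Count runs R = 9.
Step 3: Under H0 (random ordering), E[R] = 2*n_A*n_B/(n_A+n_B) + 1 = 2*7*7/14 + 1 = 8.0000.
        Var[R] = 2*n_A*n_B*(2*n_A*n_B - n_A - n_B) / ((n_A+n_B)^2 * (n_A+n_B-1)) = 8232/2548 = 3.2308.
        SD[R] = 1.7974.
Step 4: Continuity-corrected z = (R - 0.5 - E[R]) / SD[R] = (9 - 0.5 - 8.0000) / 1.7974 = 0.2782.
Step 5: Two-sided p-value via normal approximation = 2*(1 - Phi(|z|)) = 0.780879.
Step 6: alpha = 0.05. fail to reject H0.

R = 9, z = 0.2782, p = 0.780879, fail to reject H0.


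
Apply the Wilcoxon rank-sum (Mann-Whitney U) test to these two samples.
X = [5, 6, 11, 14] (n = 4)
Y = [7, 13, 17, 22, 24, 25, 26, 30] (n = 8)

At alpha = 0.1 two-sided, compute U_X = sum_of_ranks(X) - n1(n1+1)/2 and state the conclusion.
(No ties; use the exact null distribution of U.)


Step 1: Combine and sort all 12 observations; assign midranks.
sorted (value, group): (5,X), (6,X), (7,Y), (11,X), (13,Y), (14,X), (17,Y), (22,Y), (24,Y), (25,Y), (26,Y), (30,Y)
ranks: 5->1, 6->2, 7->3, 11->4, 13->5, 14->6, 17->7, 22->8, 24->9, 25->10, 26->11, 30->12
Step 2: Rank sum for X: R1 = 1 + 2 + 4 + 6 = 13.
Step 3: U_X = R1 - n1(n1+1)/2 = 13 - 4*5/2 = 13 - 10 = 3.
       U_Y = n1*n2 - U_X = 32 - 3 = 29.
Step 4: No ties, so the exact null distribution of U (based on enumerating the C(12,4) = 495 equally likely rank assignments) gives the two-sided p-value.
Step 5: p-value = 0.028283; compare to alpha = 0.1. reject H0.

U_X = 3, p = 0.028283, reject H0 at alpha = 0.1.


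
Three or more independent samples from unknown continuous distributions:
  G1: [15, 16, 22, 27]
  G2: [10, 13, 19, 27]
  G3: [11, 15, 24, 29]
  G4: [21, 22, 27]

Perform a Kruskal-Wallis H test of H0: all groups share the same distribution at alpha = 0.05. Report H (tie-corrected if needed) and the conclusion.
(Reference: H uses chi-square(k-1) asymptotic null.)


Step 1: Combine all N = 15 observations and assign midranks.
sorted (value, group, rank): (10,G2,1), (11,G3,2), (13,G2,3), (15,G1,4.5), (15,G3,4.5), (16,G1,6), (19,G2,7), (21,G4,8), (22,G1,9.5), (22,G4,9.5), (24,G3,11), (27,G1,13), (27,G2,13), (27,G4,13), (29,G3,15)
Step 2: Sum ranks within each group.
R_1 = 33 (n_1 = 4)
R_2 = 24 (n_2 = 4)
R_3 = 32.5 (n_3 = 4)
R_4 = 30.5 (n_4 = 3)
Step 3: H = 12/(N(N+1)) * sum(R_i^2/n_i) - 3(N+1)
     = 12/(15*16) * (33^2/4 + 24^2/4 + 32.5^2/4 + 30.5^2/3) - 3*16
     = 0.050000 * 990.396 - 48
     = 1.519792.
Step 4: Ties present; correction factor C = 1 - 36/(15^3 - 15) = 0.989286. Corrected H = 1.519792 / 0.989286 = 1.536252.
Step 5: Under H0, H ~ chi^2(3); p-value = 0.673929.
Step 6: alpha = 0.05. fail to reject H0.

H = 1.5363, df = 3, p = 0.673929, fail to reject H0.


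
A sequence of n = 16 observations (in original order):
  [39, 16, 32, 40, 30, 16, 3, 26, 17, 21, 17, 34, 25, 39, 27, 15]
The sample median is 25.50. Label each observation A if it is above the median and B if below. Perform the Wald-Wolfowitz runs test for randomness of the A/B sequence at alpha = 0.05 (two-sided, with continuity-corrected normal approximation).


Step 1: Compute median = 25.50; label A = above, B = below.
Labels in order: ABAAABBABBBABAAB  (n_A = 8, n_B = 8)
Step 2: Count runs R = 10.
Step 3: Under H0 (random ordering), E[R] = 2*n_A*n_B/(n_A+n_B) + 1 = 2*8*8/16 + 1 = 9.0000.
        Var[R] = 2*n_A*n_B*(2*n_A*n_B - n_A - n_B) / ((n_A+n_B)^2 * (n_A+n_B-1)) = 14336/3840 = 3.7333.
        SD[R] = 1.9322.
Step 4: Continuity-corrected z = (R - 0.5 - E[R]) / SD[R] = (10 - 0.5 - 9.0000) / 1.9322 = 0.2588.
Step 5: Two-sided p-value via normal approximation = 2*(1 - Phi(|z|)) = 0.795809.
Step 6: alpha = 0.05. fail to reject H0.

R = 10, z = 0.2588, p = 0.795809, fail to reject H0.


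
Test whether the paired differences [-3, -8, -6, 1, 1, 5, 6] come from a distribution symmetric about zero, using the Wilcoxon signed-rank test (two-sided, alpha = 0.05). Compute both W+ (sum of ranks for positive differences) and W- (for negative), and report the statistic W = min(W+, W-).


Step 1: Drop any zero differences (none here) and take |d_i|.
|d| = [3, 8, 6, 1, 1, 5, 6]
Step 2: Midrank |d_i| (ties get averaged ranks).
ranks: |3|->3, |8|->7, |6|->5.5, |1|->1.5, |1|->1.5, |5|->4, |6|->5.5
Step 3: Attach original signs; sum ranks with positive sign and with negative sign.
W+ = 1.5 + 1.5 + 4 + 5.5 = 12.5
W- = 3 + 7 + 5.5 = 15.5
(Check: W+ + W- = 28 should equal n(n+1)/2 = 28.)
Step 4: Test statistic W = min(W+, W-) = 12.5.
Step 5: Ties in |d|, so use the tie-corrected normal approximation.
        E[W] = n(n+1)/4 = 7*8/4 = 14.
        Tie groups: |d|=1 (t=2), |d|=6 (t=2); sum(t^3 - t) = 12.
        Var[W] = n(n+1)(2n+1)/24 - sum(t^3-t)/48 = 840/24 - 12/48 = 34.75.
        z = (W - E[W]) / sqrt(Var[W]) = (12.5 - 14) / 5.8949 = -0.2545.
        Two-sided p = 2*Phi(z) = 0.799143.
Step 6: alpha = 0.05. fail to reject H0.

W+ = 12.5, W- = 15.5, W = min = 12.5, p = 0.799143, fail to reject H0.


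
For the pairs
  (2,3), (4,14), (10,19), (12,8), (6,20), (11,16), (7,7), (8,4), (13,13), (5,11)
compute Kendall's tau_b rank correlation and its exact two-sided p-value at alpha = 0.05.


Step 1: Enumerate the 45 unordered pairs (i,j) with i<j and classify each by sign(x_j-x_i) * sign(y_j-y_i).
  (1,2):dx=+2,dy=+11->C; (1,3):dx=+8,dy=+16->C; (1,4):dx=+10,dy=+5->C; (1,5):dx=+4,dy=+17->C
  (1,6):dx=+9,dy=+13->C; (1,7):dx=+5,dy=+4->C; (1,8):dx=+6,dy=+1->C; (1,9):dx=+11,dy=+10->C
  (1,10):dx=+3,dy=+8->C; (2,3):dx=+6,dy=+5->C; (2,4):dx=+8,dy=-6->D; (2,5):dx=+2,dy=+6->C
  (2,6):dx=+7,dy=+2->C; (2,7):dx=+3,dy=-7->D; (2,8):dx=+4,dy=-10->D; (2,9):dx=+9,dy=-1->D
  (2,10):dx=+1,dy=-3->D; (3,4):dx=+2,dy=-11->D; (3,5):dx=-4,dy=+1->D; (3,6):dx=+1,dy=-3->D
  (3,7):dx=-3,dy=-12->C; (3,8):dx=-2,dy=-15->C; (3,9):dx=+3,dy=-6->D; (3,10):dx=-5,dy=-8->C
  (4,5):dx=-6,dy=+12->D; (4,6):dx=-1,dy=+8->D; (4,7):dx=-5,dy=-1->C; (4,8):dx=-4,dy=-4->C
  (4,9):dx=+1,dy=+5->C; (4,10):dx=-7,dy=+3->D; (5,6):dx=+5,dy=-4->D; (5,7):dx=+1,dy=-13->D
  (5,8):dx=+2,dy=-16->D; (5,9):dx=+7,dy=-7->D; (5,10):dx=-1,dy=-9->C; (6,7):dx=-4,dy=-9->C
  (6,8):dx=-3,dy=-12->C; (6,9):dx=+2,dy=-3->D; (6,10):dx=-6,dy=-5->C; (7,8):dx=+1,dy=-3->D
  (7,9):dx=+6,dy=+6->C; (7,10):dx=-2,dy=+4->D; (8,9):dx=+5,dy=+9->C; (8,10):dx=-3,dy=+7->D
  (9,10):dx=-8,dy=-2->C
Step 2: C = 25, D = 20, total pairs = 45.
Step 3: tau = (C - D)/(n(n-1)/2) = (25 - 20)/45 = 0.111111.
Step 4: Exact two-sided p-value (enumerate n! = 3628800 permutations of y under H0): p = 0.727490.
Step 5: alpha = 0.05. fail to reject H0.

tau_b = 0.1111 (C=25, D=20), p = 0.727490, fail to reject H0.


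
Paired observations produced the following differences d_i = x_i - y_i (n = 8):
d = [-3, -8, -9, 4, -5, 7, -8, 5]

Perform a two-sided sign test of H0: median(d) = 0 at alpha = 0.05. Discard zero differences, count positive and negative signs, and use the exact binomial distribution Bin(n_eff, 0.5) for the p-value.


Step 1: Discard zero differences. Original n = 8; n_eff = number of nonzero differences = 8.
Nonzero differences (with sign): -3, -8, -9, +4, -5, +7, -8, +5
Step 2: Count signs: positive = 3, negative = 5.
Step 3: Under H0: P(positive) = 0.5, so the number of positives S ~ Bin(8, 0.5).
Step 4: Two-sided exact p-value = sum of Bin(8,0.5) probabilities at or below the observed probability = 0.726562.
Step 5: alpha = 0.05. fail to reject H0.

n_eff = 8, pos = 3, neg = 5, p = 0.726562, fail to reject H0.


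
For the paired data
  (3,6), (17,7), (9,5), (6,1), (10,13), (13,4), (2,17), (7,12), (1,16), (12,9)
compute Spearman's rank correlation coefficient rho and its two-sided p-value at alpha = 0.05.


Step 1: Rank x and y separately (midranks; no ties here).
rank(x): 3->3, 17->10, 9->6, 6->4, 10->7, 13->9, 2->2, 7->5, 1->1, 12->8
rank(y): 6->4, 7->5, 5->3, 1->1, 13->8, 4->2, 17->10, 12->7, 16->9, 9->6
Step 2: d_i = R_x(i) - R_y(i); compute d_i^2.
  (3-4)^2=1, (10-5)^2=25, (6-3)^2=9, (4-1)^2=9, (7-8)^2=1, (9-2)^2=49, (2-10)^2=64, (5-7)^2=4, (1-9)^2=64, (8-6)^2=4
sum(d^2) = 230.
Step 3: rho = 1 - 6*230 / (10*(10^2 - 1)) = 1 - 1380/990 = -0.393939.
Step 4: Under H0, t = rho * sqrt((n-2)/(1-rho^2)) = -1.2123 ~ t(8).
Step 5: Two-sided p-value from the t-distribution with 8 df = 0.259998.
Step 6: alpha = 0.05. fail to reject H0.

rho = -0.3939, p = 0.259998, fail to reject H0 at alpha = 0.05.


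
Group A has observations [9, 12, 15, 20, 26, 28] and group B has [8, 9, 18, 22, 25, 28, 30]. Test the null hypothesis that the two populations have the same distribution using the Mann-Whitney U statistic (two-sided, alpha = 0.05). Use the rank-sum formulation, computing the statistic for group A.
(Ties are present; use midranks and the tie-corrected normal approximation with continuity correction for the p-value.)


Step 1: Combine and sort all 13 observations; assign midranks.
sorted (value, group): (8,Y), (9,X), (9,Y), (12,X), (15,X), (18,Y), (20,X), (22,Y), (25,Y), (26,X), (28,X), (28,Y), (30,Y)
ranks: 8->1, 9->2.5, 9->2.5, 12->4, 15->5, 18->6, 20->7, 22->8, 25->9, 26->10, 28->11.5, 28->11.5, 30->13
Step 2: Rank sum for X: R1 = 2.5 + 4 + 5 + 7 + 10 + 11.5 = 40.
Step 3: U_X = R1 - n1(n1+1)/2 = 40 - 6*7/2 = 40 - 21 = 19.
       U_Y = n1*n2 - U_X = 42 - 19 = 23.
Step 4: Ties are present, so use the tie-corrected normal approximation (with continuity correction) for the p-value.
Step 5: p-value = 0.829863; compare to alpha = 0.05. fail to reject H0.

U_X = 19, p = 0.829863, fail to reject H0 at alpha = 0.05.


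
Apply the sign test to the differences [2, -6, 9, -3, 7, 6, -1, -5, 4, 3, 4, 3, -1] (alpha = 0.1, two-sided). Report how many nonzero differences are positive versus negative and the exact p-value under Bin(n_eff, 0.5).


Step 1: Discard zero differences. Original n = 13; n_eff = number of nonzero differences = 13.
Nonzero differences (with sign): +2, -6, +9, -3, +7, +6, -1, -5, +4, +3, +4, +3, -1
Step 2: Count signs: positive = 8, negative = 5.
Step 3: Under H0: P(positive) = 0.5, so the number of positives S ~ Bin(13, 0.5).
Step 4: Two-sided exact p-value = sum of Bin(13,0.5) probabilities at or below the observed probability = 0.581055.
Step 5: alpha = 0.1. fail to reject H0.

n_eff = 13, pos = 8, neg = 5, p = 0.581055, fail to reject H0.


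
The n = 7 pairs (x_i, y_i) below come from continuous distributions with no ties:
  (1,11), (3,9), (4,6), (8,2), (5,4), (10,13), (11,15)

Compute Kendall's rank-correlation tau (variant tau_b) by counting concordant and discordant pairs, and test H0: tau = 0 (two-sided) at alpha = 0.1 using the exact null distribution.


Step 1: Enumerate the 21 unordered pairs (i,j) with i<j and classify each by sign(x_j-x_i) * sign(y_j-y_i).
  (1,2):dx=+2,dy=-2->D; (1,3):dx=+3,dy=-5->D; (1,4):dx=+7,dy=-9->D; (1,5):dx=+4,dy=-7->D
  (1,6):dx=+9,dy=+2->C; (1,7):dx=+10,dy=+4->C; (2,3):dx=+1,dy=-3->D; (2,4):dx=+5,dy=-7->D
  (2,5):dx=+2,dy=-5->D; (2,6):dx=+7,dy=+4->C; (2,7):dx=+8,dy=+6->C; (3,4):dx=+4,dy=-4->D
  (3,5):dx=+1,dy=-2->D; (3,6):dx=+6,dy=+7->C; (3,7):dx=+7,dy=+9->C; (4,5):dx=-3,dy=+2->D
  (4,6):dx=+2,dy=+11->C; (4,7):dx=+3,dy=+13->C; (5,6):dx=+5,dy=+9->C; (5,7):dx=+6,dy=+11->C
  (6,7):dx=+1,dy=+2->C
Step 2: C = 11, D = 10, total pairs = 21.
Step 3: tau = (C - D)/(n(n-1)/2) = (11 - 10)/21 = 0.047619.
Step 4: Exact two-sided p-value (enumerate n! = 5040 permutations of y under H0): p = 1.000000.
Step 5: alpha = 0.1. fail to reject H0.

tau_b = 0.0476 (C=11, D=10), p = 1.000000, fail to reject H0.


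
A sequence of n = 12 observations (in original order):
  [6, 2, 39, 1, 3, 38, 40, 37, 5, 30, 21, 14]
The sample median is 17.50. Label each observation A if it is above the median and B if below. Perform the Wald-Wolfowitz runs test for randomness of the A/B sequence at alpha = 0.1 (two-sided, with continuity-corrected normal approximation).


Step 1: Compute median = 17.50; label A = above, B = below.
Labels in order: BBABBAAABAAB  (n_A = 6, n_B = 6)
Step 2: Count runs R = 7.
Step 3: Under H0 (random ordering), E[R] = 2*n_A*n_B/(n_A+n_B) + 1 = 2*6*6/12 + 1 = 7.0000.
        Var[R] = 2*n_A*n_B*(2*n_A*n_B - n_A - n_B) / ((n_A+n_B)^2 * (n_A+n_B-1)) = 4320/1584 = 2.7273.
        SD[R] = 1.6514.
Step 4: R = E[R], so z = 0 with no continuity correction.
Step 5: Two-sided p-value via normal approximation = 2*(1 - Phi(|z|)) = 1.000000.
Step 6: alpha = 0.1. fail to reject H0.

R = 7, z = 0.0000, p = 1.000000, fail to reject H0.


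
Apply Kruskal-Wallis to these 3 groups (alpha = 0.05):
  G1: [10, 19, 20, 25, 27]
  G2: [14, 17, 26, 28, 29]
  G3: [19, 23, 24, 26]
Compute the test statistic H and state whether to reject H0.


Step 1: Combine all N = 14 observations and assign midranks.
sorted (value, group, rank): (10,G1,1), (14,G2,2), (17,G2,3), (19,G1,4.5), (19,G3,4.5), (20,G1,6), (23,G3,7), (24,G3,8), (25,G1,9), (26,G2,10.5), (26,G3,10.5), (27,G1,12), (28,G2,13), (29,G2,14)
Step 2: Sum ranks within each group.
R_1 = 32.5 (n_1 = 5)
R_2 = 42.5 (n_2 = 5)
R_3 = 30 (n_3 = 4)
Step 3: H = 12/(N(N+1)) * sum(R_i^2/n_i) - 3(N+1)
     = 12/(14*15) * (32.5^2/5 + 42.5^2/5 + 30^2/4) - 3*15
     = 0.057143 * 797.5 - 45
     = 0.571429.
Step 4: Ties present; correction factor C = 1 - 12/(14^3 - 14) = 0.995604. Corrected H = 0.571429 / 0.995604 = 0.573951.
Step 5: Under H0, H ~ chi^2(2); p-value = 0.750530.
Step 6: alpha = 0.05. fail to reject H0.

H = 0.5740, df = 2, p = 0.750530, fail to reject H0.


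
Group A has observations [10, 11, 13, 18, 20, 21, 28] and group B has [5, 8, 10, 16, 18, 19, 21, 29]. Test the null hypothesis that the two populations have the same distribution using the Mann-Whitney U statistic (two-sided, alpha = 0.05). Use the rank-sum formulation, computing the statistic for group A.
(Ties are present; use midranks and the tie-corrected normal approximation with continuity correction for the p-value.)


Step 1: Combine and sort all 15 observations; assign midranks.
sorted (value, group): (5,Y), (8,Y), (10,X), (10,Y), (11,X), (13,X), (16,Y), (18,X), (18,Y), (19,Y), (20,X), (21,X), (21,Y), (28,X), (29,Y)
ranks: 5->1, 8->2, 10->3.5, 10->3.5, 11->5, 13->6, 16->7, 18->8.5, 18->8.5, 19->10, 20->11, 21->12.5, 21->12.5, 28->14, 29->15
Step 2: Rank sum for X: R1 = 3.5 + 5 + 6 + 8.5 + 11 + 12.5 + 14 = 60.5.
Step 3: U_X = R1 - n1(n1+1)/2 = 60.5 - 7*8/2 = 60.5 - 28 = 32.5.
       U_Y = n1*n2 - U_X = 56 - 32.5 = 23.5.
Step 4: Ties are present, so use the tie-corrected normal approximation (with continuity correction) for the p-value.
Step 5: p-value = 0.642537; compare to alpha = 0.05. fail to reject H0.

U_X = 32.5, p = 0.642537, fail to reject H0 at alpha = 0.05.


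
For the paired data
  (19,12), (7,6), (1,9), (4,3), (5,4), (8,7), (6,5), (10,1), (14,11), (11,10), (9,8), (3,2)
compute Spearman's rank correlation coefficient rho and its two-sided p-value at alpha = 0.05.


Step 1: Rank x and y separately (midranks; no ties here).
rank(x): 19->12, 7->6, 1->1, 4->3, 5->4, 8->7, 6->5, 10->9, 14->11, 11->10, 9->8, 3->2
rank(y): 12->12, 6->6, 9->9, 3->3, 4->4, 7->7, 5->5, 1->1, 11->11, 10->10, 8->8, 2->2
Step 2: d_i = R_x(i) - R_y(i); compute d_i^2.
  (12-12)^2=0, (6-6)^2=0, (1-9)^2=64, (3-3)^2=0, (4-4)^2=0, (7-7)^2=0, (5-5)^2=0, (9-1)^2=64, (11-11)^2=0, (10-10)^2=0, (8-8)^2=0, (2-2)^2=0
sum(d^2) = 128.
Step 3: rho = 1 - 6*128 / (12*(12^2 - 1)) = 1 - 768/1716 = 0.552448.
Step 4: Under H0, t = rho * sqrt((n-2)/(1-rho^2)) = 2.0959 ~ t(10).
Step 5: Two-sided p-value from the t-distribution with 10 df = 0.062511.
Step 6: alpha = 0.05. fail to reject H0.

rho = 0.5524, p = 0.062511, fail to reject H0 at alpha = 0.05.


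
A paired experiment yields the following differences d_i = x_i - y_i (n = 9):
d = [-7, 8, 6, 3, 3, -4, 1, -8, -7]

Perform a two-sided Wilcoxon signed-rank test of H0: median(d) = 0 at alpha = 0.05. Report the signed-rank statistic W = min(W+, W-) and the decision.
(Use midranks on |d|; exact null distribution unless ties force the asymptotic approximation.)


Step 1: Drop any zero differences (none here) and take |d_i|.
|d| = [7, 8, 6, 3, 3, 4, 1, 8, 7]
Step 2: Midrank |d_i| (ties get averaged ranks).
ranks: |7|->6.5, |8|->8.5, |6|->5, |3|->2.5, |3|->2.5, |4|->4, |1|->1, |8|->8.5, |7|->6.5
Step 3: Attach original signs; sum ranks with positive sign and with negative sign.
W+ = 8.5 + 5 + 2.5 + 2.5 + 1 = 19.5
W- = 6.5 + 4 + 8.5 + 6.5 = 25.5
(Check: W+ + W- = 45 should equal n(n+1)/2 = 45.)
Step 4: Test statistic W = min(W+, W-) = 19.5.
Step 5: Ties in |d|, so use the tie-corrected normal approximation.
        E[W] = n(n+1)/4 = 9*10/4 = 22.5.
        Tie groups: |d|=3 (t=2), |d|=7 (t=2), |d|=8 (t=2); sum(t^3 - t) = 18.
        Var[W] = n(n+1)(2n+1)/24 - sum(t^3-t)/48 = 1710/24 - 18/48 = 70.875.
        z = (W - E[W]) / sqrt(Var[W]) = (19.5 - 22.5) / 8.4187 = -0.3563.
        Two-sided p = 2*Phi(z) = 0.721580.
Step 6: alpha = 0.05. fail to reject H0.

W+ = 19.5, W- = 25.5, W = min = 19.5, p = 0.721580, fail to reject H0.


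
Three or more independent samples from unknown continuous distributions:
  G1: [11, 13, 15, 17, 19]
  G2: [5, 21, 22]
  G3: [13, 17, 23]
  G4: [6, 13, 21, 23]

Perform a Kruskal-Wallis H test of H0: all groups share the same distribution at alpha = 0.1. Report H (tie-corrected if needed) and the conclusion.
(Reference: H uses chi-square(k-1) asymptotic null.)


Step 1: Combine all N = 15 observations and assign midranks.
sorted (value, group, rank): (5,G2,1), (6,G4,2), (11,G1,3), (13,G1,5), (13,G3,5), (13,G4,5), (15,G1,7), (17,G1,8.5), (17,G3,8.5), (19,G1,10), (21,G2,11.5), (21,G4,11.5), (22,G2,13), (23,G3,14.5), (23,G4,14.5)
Step 2: Sum ranks within each group.
R_1 = 33.5 (n_1 = 5)
R_2 = 25.5 (n_2 = 3)
R_3 = 28 (n_3 = 3)
R_4 = 33 (n_4 = 4)
Step 3: H = 12/(N(N+1)) * sum(R_i^2/n_i) - 3(N+1)
     = 12/(15*16) * (33.5^2/5 + 25.5^2/3 + 28^2/3 + 33^2/4) - 3*16
     = 0.050000 * 974.783 - 48
     = 0.739167.
Step 4: Ties present; correction factor C = 1 - 42/(15^3 - 15) = 0.987500. Corrected H = 0.739167 / 0.987500 = 0.748523.
Step 5: Under H0, H ~ chi^2(3); p-value = 0.861736.
Step 6: alpha = 0.1. fail to reject H0.

H = 0.7485, df = 3, p = 0.861736, fail to reject H0.


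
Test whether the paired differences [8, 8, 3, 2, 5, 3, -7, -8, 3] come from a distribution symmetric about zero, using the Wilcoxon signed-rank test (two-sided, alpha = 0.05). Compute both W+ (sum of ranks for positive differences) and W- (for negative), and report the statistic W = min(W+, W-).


Step 1: Drop any zero differences (none here) and take |d_i|.
|d| = [8, 8, 3, 2, 5, 3, 7, 8, 3]
Step 2: Midrank |d_i| (ties get averaged ranks).
ranks: |8|->8, |8|->8, |3|->3, |2|->1, |5|->5, |3|->3, |7|->6, |8|->8, |3|->3
Step 3: Attach original signs; sum ranks with positive sign and with negative sign.
W+ = 8 + 8 + 3 + 1 + 5 + 3 + 3 = 31
W- = 6 + 8 = 14
(Check: W+ + W- = 45 should equal n(n+1)/2 = 45.)
Step 4: Test statistic W = min(W+, W-) = 14.
Step 5: Ties in |d|, so use the tie-corrected normal approximation.
        E[W] = n(n+1)/4 = 9*10/4 = 22.5.
        Tie groups: |d|=3 (t=3), |d|=8 (t=3); sum(t^3 - t) = 48.
        Var[W] = n(n+1)(2n+1)/24 - sum(t^3-t)/48 = 1710/24 - 48/48 = 70.25.
        z = (W - E[W]) / sqrt(Var[W]) = (14 - 22.5) / 8.3815 = -1.0141.
        Two-sided p = 2*Phi(z) = 0.310518.
Step 6: alpha = 0.05. fail to reject H0.

W+ = 31, W- = 14, W = min = 14, p = 0.310518, fail to reject H0.


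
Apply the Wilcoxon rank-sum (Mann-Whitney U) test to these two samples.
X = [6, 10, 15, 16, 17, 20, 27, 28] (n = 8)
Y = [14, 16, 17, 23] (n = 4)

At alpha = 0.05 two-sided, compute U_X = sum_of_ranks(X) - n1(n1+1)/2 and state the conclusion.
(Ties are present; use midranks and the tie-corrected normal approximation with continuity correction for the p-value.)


Step 1: Combine and sort all 12 observations; assign midranks.
sorted (value, group): (6,X), (10,X), (14,Y), (15,X), (16,X), (16,Y), (17,X), (17,Y), (20,X), (23,Y), (27,X), (28,X)
ranks: 6->1, 10->2, 14->3, 15->4, 16->5.5, 16->5.5, 17->7.5, 17->7.5, 20->9, 23->10, 27->11, 28->12
Step 2: Rank sum for X: R1 = 1 + 2 + 4 + 5.5 + 7.5 + 9 + 11 + 12 = 52.
Step 3: U_X = R1 - n1(n1+1)/2 = 52 - 8*9/2 = 52 - 36 = 16.
       U_Y = n1*n2 - U_X = 32 - 16 = 16.
Step 4: Ties are present, so use the tie-corrected normal approximation (with continuity correction) for the p-value.
Step 5: p-value = 1.000000; compare to alpha = 0.05. fail to reject H0.

U_X = 16, p = 1.000000, fail to reject H0 at alpha = 0.05.
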